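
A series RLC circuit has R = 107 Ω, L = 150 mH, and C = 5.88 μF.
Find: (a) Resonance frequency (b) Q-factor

Step 1 — Resonance condition Im(Z)=0 gives ω₀ = 1/√(LC).
Step 2 — ω₀ = 1/√(0.15·5.88e-06) = 1065 rad/s.
Step 3 — f₀ = ω₀/(2π) = 169.5 Hz.
Step 4 — Series Q: Q = ω₀L/R = 1065·0.15/107 = 1.493.

(a) f₀ = 169.5 Hz  (b) Q = 1.493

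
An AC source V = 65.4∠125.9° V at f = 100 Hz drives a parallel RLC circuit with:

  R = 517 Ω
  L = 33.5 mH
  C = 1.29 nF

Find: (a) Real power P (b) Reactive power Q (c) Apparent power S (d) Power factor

Step 1 — Angular frequency: ω = 2π·f = 2π·100 = 628.3 rad/s.
Step 2 — Component impedances:
  R: Z = R = 517 Ω
  L: Z = jωL = j·628.3·0.0335 = 0 + j21.05 Ω
  C: Z = 1/(jωC) = -j/(ω·C) = 0 - j1.234e+06 Ω
Step 3 — Parallel combination: 1/Z_total = 1/R + 1/L + 1/C; Z_total = 0.8556 + j21.01 Ω = 21.03∠87.7° Ω.
Step 4 — Source phasor: V = 65.4∠125.9° V = -38.35 + j52.98 V.
Step 5 — Current: I = V / Z = 2.443 + j1.924 A = 3.11∠38.2° A.
Step 6 — Complex power: S = V·I* = 8.273 + j203.2 VA.
Step 7 — Real power: P = Re(S) = 8.273 W.
Step 8 — Reactive power: Q = Im(S) = 203.2 VAR.
Step 9 — Apparent power: |S| = 203.4 VA.
Step 10 — Power factor: PF = P/|S| = 0.04068 (lagging).

(a) P = 8.273 W  (b) Q = 203.2 VAR  (c) S = 203.4 VA  (d) PF = 0.04068 (lagging)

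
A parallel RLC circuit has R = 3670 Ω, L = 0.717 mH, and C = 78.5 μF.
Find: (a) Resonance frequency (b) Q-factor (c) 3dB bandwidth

Step 1 — Resonance: ω₀ = 1/√(LC) = 1/√(0.000717·7.85e-05) = 4215 rad/s.
Step 2 — f₀ = ω₀/(2π) = 670.9 Hz.
Step 3 — Parallel Q: Q = R/(ω₀L) = 3670/(4215·0.000717) = 1214.
Step 4 — Bandwidth: Δω = ω₀/Q = 3.471 rad/s; BW = Δω/(2π) = 0.5524 Hz.

(a) f₀ = 670.9 Hz  (b) Q = 1214  (c) BW = 0.5524 Hz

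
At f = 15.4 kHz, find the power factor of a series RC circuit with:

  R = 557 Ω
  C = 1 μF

Step 1 — Angular frequency: ω = 2π·f = 2π·1.54e+04 = 9.676e+04 rad/s.
Step 2 — Component impedances:
  R: Z = R = 557 Ω
  C: Z = 1/(jωC) = -j/(ω·C) = 0 - j10.33 Ω
Step 3 — Series combination: Z_total = R + C = 557 - j10.33 Ω = 557.1∠-1.1° Ω.
Step 4 — Power factor: PF = cos(φ) = Re(Z)/|Z| = 557/557.1 = 0.9998.
Step 5 — Type: Im(Z) = -10.33 ⇒ leading (phase φ = -1.1°).

PF = 0.9998 (leading, φ = -1.1°)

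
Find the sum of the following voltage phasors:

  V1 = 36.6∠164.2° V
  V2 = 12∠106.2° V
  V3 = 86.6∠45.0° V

Step 1 — Convert each phasor to rectangular form:
  V1 = 36.6·(cos(164.2°) + j·sin(164.2°)) = -35.22 + j9.965 V
  V2 = 12·(cos(106.2°) + j·sin(106.2°)) = -3.348 + j11.52 V
  V3 = 86.6·(cos(45.0°) + j·sin(45.0°)) = 61.24 + j61.24 V
Step 2 — Sum components: V_total = 22.67 + j82.72 V.
Step 3 — Convert to polar: |V_total| = 85.77 V, ∠V_total = 74.7°.

V_total = 85.77∠74.7° V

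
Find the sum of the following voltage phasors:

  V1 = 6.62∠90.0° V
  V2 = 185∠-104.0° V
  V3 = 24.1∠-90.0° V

Step 1 — Convert each phasor to rectangular form:
  V1 = 6.62·(cos(90.0°) + j·sin(90.0°)) = 0 + j6.62 V
  V2 = 185·(cos(-104.0°) + j·sin(-104.0°)) = -44.76 - j179.5 V
  V3 = 24.1·(cos(-90.0°) + j·sin(-90.0°)) = 0 - j24.1 V
Step 2 — Sum components: V_total = -44.76 - j197 V.
Step 3 — Convert to polar: |V_total| = 202 V, ∠V_total = -102.8°.

V_total = 202∠-102.8° V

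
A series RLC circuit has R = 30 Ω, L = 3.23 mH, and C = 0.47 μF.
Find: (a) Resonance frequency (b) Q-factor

Step 1 — Resonance condition Im(Z)=0 gives ω₀ = 1/√(LC).
Step 2 — ω₀ = 1/√(0.00323·4.7e-07) = 2.567e+04 rad/s.
Step 3 — f₀ = ω₀/(2π) = 4085 Hz.
Step 4 — Series Q: Q = ω₀L/R = 2.567e+04·0.00323/30 = 2.763.

(a) f₀ = 4085 Hz  (b) Q = 2.763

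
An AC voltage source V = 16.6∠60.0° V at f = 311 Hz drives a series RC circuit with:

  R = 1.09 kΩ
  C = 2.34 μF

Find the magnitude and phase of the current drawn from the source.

Step 1 — Angular frequency: ω = 2π·f = 2π·311 = 1954 rad/s.
Step 2 — Component impedances:
  R: Z = R = 1090 Ω
  C: Z = 1/(jωC) = -j/(ω·C) = 0 - j218.7 Ω
Step 3 — Series combination: Z_total = R + C = 1090 - j218.7 Ω = 1112∠-11.3° Ω.
Step 4 — Source phasor: V = 16.6∠60.0° V = 8.3 + j14.38 V.
Step 5 — Ohm's law: I = V / Z_total = (8.3 + j14.38) / (1090 - j218.7) = 0.004776 + j0.01415 A.
Step 6 — Convert to polar: |I| = 0.01493 A, ∠I = 71.3°.

I = 0.01493∠71.3° A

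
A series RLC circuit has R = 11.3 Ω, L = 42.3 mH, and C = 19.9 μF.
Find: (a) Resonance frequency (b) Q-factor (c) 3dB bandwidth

Step 1 — Resonance condition Im(Z)=0 gives ω₀ = 1/√(LC).
Step 2 — ω₀ = 1/√(0.0423·1.99e-05) = 1090 rad/s.
Step 3 — f₀ = ω₀/(2π) = 173.5 Hz.
Step 4 — Series Q: Q = ω₀L/R = 1090·0.0423/11.3 = 4.08.
Step 5 — 3dB bandwidth: Δω = ω₀/Q = 267.1 rad/s; BW = Δω/(2π) = 42.52 Hz.

(a) f₀ = 173.5 Hz  (b) Q = 4.08  (c) BW = 42.52 Hz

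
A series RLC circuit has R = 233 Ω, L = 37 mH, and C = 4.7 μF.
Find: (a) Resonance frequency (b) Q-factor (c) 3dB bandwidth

Step 1 — Resonance condition Im(Z)=0 gives ω₀ = 1/√(LC).
Step 2 — ω₀ = 1/√(0.037·4.7e-06) = 2398 rad/s.
Step 3 — f₀ = ω₀/(2π) = 381.7 Hz.
Step 4 — Series Q: Q = ω₀L/R = 2398·0.037/233 = 0.3808.
Step 5 — 3dB bandwidth: Δω = ω₀/Q = 6297 rad/s; BW = Δω/(2π) = 1002 Hz.

(a) f₀ = 381.7 Hz  (b) Q = 0.3808  (c) BW = 1002 Hz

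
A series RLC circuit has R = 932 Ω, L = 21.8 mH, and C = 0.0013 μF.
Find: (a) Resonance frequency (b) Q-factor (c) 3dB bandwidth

Step 1 — Resonance: ω₀ = 1/√(LC) = 1/√(0.0218·1.3e-09) = 1.878e+05 rad/s.
Step 2 — f₀ = ω₀/(2π) = 2.99e+04 Hz.
Step 3 — Series Q: Q = ω₀L/R = 1.878e+05·0.0218/932 = 4.394.
Step 4 — Bandwidth: Δω = ω₀/Q = 4.275e+04 rad/s; BW = Δω/(2π) = 6804 Hz.

(a) f₀ = 2.99e+04 Hz  (b) Q = 4.394  (c) BW = 6804 Hz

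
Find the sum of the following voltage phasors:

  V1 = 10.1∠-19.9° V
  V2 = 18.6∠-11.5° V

Step 1 — Convert each phasor to rectangular form:
  V1 = 10.1·(cos(-19.9°) + j·sin(-19.9°)) = 9.497 - j3.438 V
  V2 = 18.6·(cos(-11.5°) + j·sin(-11.5°)) = 18.23 - j3.708 V
Step 2 — Sum components: V_total = 27.72 - j7.146 V.
Step 3 — Convert to polar: |V_total| = 28.63 V, ∠V_total = -14.5°.

V_total = 28.63∠-14.5° V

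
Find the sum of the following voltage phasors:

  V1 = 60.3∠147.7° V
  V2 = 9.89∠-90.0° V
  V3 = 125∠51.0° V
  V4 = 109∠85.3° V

Step 1 — Convert each phasor to rectangular form:
  V1 = 60.3·(cos(147.7°) + j·sin(147.7°)) = -50.97 + j32.22 V
  V2 = 9.89·(cos(-90.0°) + j·sin(-90.0°)) = 0 - j9.89 V
  V3 = 125·(cos(51.0°) + j·sin(51.0°)) = 78.67 + j97.14 V
  V4 = 109·(cos(85.3°) + j·sin(85.3°)) = 8.931 + j108.6 V
Step 2 — Sum components: V_total = 36.63 + j228.1 V.
Step 3 — Convert to polar: |V_total| = 231 V, ∠V_total = 80.9°.

V_total = 231∠80.9° V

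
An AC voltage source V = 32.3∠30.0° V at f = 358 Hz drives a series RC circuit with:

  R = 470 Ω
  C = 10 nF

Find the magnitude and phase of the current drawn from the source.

Step 1 — Angular frequency: ω = 2π·f = 2π·358 = 2249 rad/s.
Step 2 — Component impedances:
  R: Z = R = 470 Ω
  C: Z = 1/(jωC) = -j/(ω·C) = 0 - j4.446e+04 Ω
Step 3 — Series combination: Z_total = R + C = 470 - j4.446e+04 Ω = 4.446e+04∠-89.4° Ω.
Step 4 — Source phasor: V = 32.3∠30.0° V = 27.97 + j16.15 V.
Step 5 — Ohm's law: I = V / Z_total = (27.97 + j16.15) / (470 - j4.446e+04) = -0.0003566 + j0.000633 A.
Step 6 — Convert to polar: |I| = 0.0007265 A, ∠I = 119.4°.

I = 0.0007265∠119.4° A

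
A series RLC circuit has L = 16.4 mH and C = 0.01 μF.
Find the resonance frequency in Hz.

Step 1 — Resonance condition Im(Z)=0 gives ω₀ = 1/√(LC).
Step 2 — ω₀ = 1/√(0.0164·1e-08) = 7.809e+04 rad/s.
Step 3 — f₀ = ω₀/(2π) = 1.243e+04 Hz.

f₀ = 1.243e+04 Hz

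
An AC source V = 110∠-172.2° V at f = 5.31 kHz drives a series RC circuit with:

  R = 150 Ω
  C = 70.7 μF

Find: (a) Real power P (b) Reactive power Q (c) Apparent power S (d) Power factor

Step 1 — Angular frequency: ω = 2π·f = 2π·5310 = 3.336e+04 rad/s.
Step 2 — Component impedances:
  R: Z = R = 150 Ω
  C: Z = 1/(jωC) = -j/(ω·C) = 0 - j0.4239 Ω
Step 3 — Series combination: Z_total = R + C = 150 - j0.4239 Ω = 150∠-0.2° Ω.
Step 4 — Source phasor: V = 110∠-172.2° V = -109 - j14.93 V.
Step 5 — Current: I = V / Z = -0.7263 - j0.1016 A = 0.7333∠-172.0° A.
Step 6 — Complex power: S = V·I* = 80.67 - j0.228 VA.
Step 7 — Real power: P = Re(S) = 80.67 W.
Step 8 — Reactive power: Q = Im(S) = -0.228 VAR.
Step 9 — Apparent power: |S| = 80.67 VA.
Step 10 — Power factor: PF = P/|S| = 1 (leading).

(a) P = 80.67 W  (b) Q = -0.228 VAR  (c) S = 80.67 VA  (d) PF = 1 (leading)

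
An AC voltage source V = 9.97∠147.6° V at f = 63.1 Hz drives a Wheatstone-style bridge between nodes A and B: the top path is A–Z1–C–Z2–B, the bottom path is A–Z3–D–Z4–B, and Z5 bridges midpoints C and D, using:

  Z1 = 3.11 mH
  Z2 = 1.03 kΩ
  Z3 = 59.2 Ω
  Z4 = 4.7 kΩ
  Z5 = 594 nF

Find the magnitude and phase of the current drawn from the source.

Step 1 — Angular frequency: ω = 2π·f = 2π·63.1 = 396.5 rad/s.
Step 2 — Component impedances:
  Z1: Z = jωL = j·396.5·0.00311 = 0 + j1.233 Ω
  Z2: Z = R = 1030 Ω
  Z3: Z = R = 59.2 Ω
  Z4: Z = R = 4700 Ω
  Z5: Z = 1/(jωC) = -j/(ω·C) = 0 - j4246 Ω
Step 3 — Bridge requires nodal analysis (the Z5 bridge couples midpoints C and D, so the two paths cannot be reduced to a simple series/parallel combination). Setting node B to ground and injecting 1 A at node A, the 3-node admittance system at A, C, D solves to V_A = Z_AB = 846.7 + j0.8075 Ω = 846.7∠0.1° Ω.
Step 4 — Source phasor: V = 9.97∠147.6° V = -8.418 + j5.342 V.
Step 5 — Ohm's law: I = V / Z_total = (-8.418 + j5.342) / (846.7 + j0.8075) = -0.009936 + j0.006319 A.
Step 6 — Convert to polar: |I| = 0.01177 A, ∠I = 147.5°.

I = 0.01177∠147.5° A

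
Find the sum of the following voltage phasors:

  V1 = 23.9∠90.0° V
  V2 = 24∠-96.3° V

Step 1 — Convert each phasor to rectangular form:
  V1 = 23.9·(cos(90.0°) + j·sin(90.0°)) = 0 + j23.9 V
  V2 = 24·(cos(-96.3°) + j·sin(-96.3°)) = -2.634 - j23.86 V
Step 2 — Sum components: V_total = -2.634 + j0.04494 V.
Step 3 — Convert to polar: |V_total| = 2.634 V, ∠V_total = 179.0°.

V_total = 2.634∠179.0° V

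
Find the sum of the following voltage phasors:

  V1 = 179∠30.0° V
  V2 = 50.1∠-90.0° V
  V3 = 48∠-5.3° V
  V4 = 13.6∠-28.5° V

Step 1 — Convert each phasor to rectangular form:
  V1 = 179·(cos(30.0°) + j·sin(30.0°)) = 155 + j89.5 V
  V2 = 50.1·(cos(-90.0°) + j·sin(-90.0°)) = 0 - j50.1 V
  V3 = 48·(cos(-5.3°) + j·sin(-5.3°)) = 47.79 - j4.434 V
  V4 = 13.6·(cos(-28.5°) + j·sin(-28.5°)) = 11.95 - j6.489 V
Step 2 — Sum components: V_total = 214.8 + j28.48 V.
Step 3 — Convert to polar: |V_total| = 216.6 V, ∠V_total = 7.6°.

V_total = 216.6∠7.6° V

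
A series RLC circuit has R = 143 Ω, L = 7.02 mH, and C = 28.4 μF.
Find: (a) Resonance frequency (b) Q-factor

Step 1 — Resonance condition Im(Z)=0 gives ω₀ = 1/√(LC).
Step 2 — ω₀ = 1/√(0.00702·2.84e-05) = 2240 rad/s.
Step 3 — f₀ = ω₀/(2π) = 356.4 Hz.
Step 4 — Series Q: Q = ω₀L/R = 2240·0.00702/143 = 0.1099.

(a) f₀ = 356.4 Hz  (b) Q = 0.1099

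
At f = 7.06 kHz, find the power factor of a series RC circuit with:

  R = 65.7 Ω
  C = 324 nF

Step 1 — Angular frequency: ω = 2π·f = 2π·7060 = 4.436e+04 rad/s.
Step 2 — Component impedances:
  R: Z = R = 65.7 Ω
  C: Z = 1/(jωC) = -j/(ω·C) = 0 - j69.58 Ω
Step 3 — Series combination: Z_total = R + C = 65.7 - j69.58 Ω = 95.7∠-46.6° Ω.
Step 4 — Power factor: PF = cos(φ) = Re(Z)/|Z| = 65.7/95.695 = 0.6866.
Step 5 — Type: Im(Z) = -69.58 ⇒ leading (phase φ = -46.6°).

PF = 0.6866 (leading, φ = -46.6°)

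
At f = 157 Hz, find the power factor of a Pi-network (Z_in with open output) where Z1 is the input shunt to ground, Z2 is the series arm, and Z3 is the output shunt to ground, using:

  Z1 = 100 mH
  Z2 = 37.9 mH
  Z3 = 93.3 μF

Step 1 — Angular frequency: ω = 2π·f = 2π·157 = 986.5 rad/s.
Step 2 — Component impedances:
  Z1: Z = jωL = j·986.5·0.1 = 0 + j98.65 Ω
  Z2: Z = jωL = j·986.5·0.0379 = 0 + j37.39 Ω
  Z3: Z = 1/(jωC) = -j/(ω·C) = 0 - j10.87 Ω
Step 3 — With open output, the series arm Z2 and the output shunt Z3 appear in series to ground: Z2 + Z3 = 0 + j26.52 Ω.
Step 4 — Parallel with input shunt Z1: Z_in = Z1 || (Z2 + Z3) = 0 + j20.9 Ω = 20.9∠90.0° Ω.
Step 5 — Power factor: PF = cos(φ) = Re(Z)/|Z| = -0/20.9 = -0.
Step 6 — Type: Im(Z) = 20.9 ⇒ lagging (phase φ = 90.0°).

PF = -0 (lagging, φ = 90.0°)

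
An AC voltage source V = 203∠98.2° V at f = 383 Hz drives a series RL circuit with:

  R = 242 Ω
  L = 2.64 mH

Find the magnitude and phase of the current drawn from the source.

Step 1 — Angular frequency: ω = 2π·f = 2π·383 = 2406 rad/s.
Step 2 — Component impedances:
  R: Z = R = 242 Ω
  L: Z = jωL = j·2406·0.00264 = 0 + j6.353 Ω
Step 3 — Series combination: Z_total = R + L = 242 + j6.353 Ω = 242.1∠1.5° Ω.
Step 4 — Source phasor: V = 203∠98.2° V = -28.95 + j200.9 V.
Step 5 — Ohm's law: I = V / Z_total = (-28.95 + j200.9) / (242 + j6.353) = -0.09778 + j0.8328 A.
Step 6 — Convert to polar: |I| = 0.8386 A, ∠I = 96.7°.

I = 0.8386∠96.7° A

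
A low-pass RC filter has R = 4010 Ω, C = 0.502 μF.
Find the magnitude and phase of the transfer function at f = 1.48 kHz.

Step 1 — Angular frequency: ω = 2π·1480 = 9299 rad/s.
Step 2 — Transfer function: H(jω) = 1/(1 + jωRC).
Step 3 — Denominator: 1 + jωRC = 1 + j·9299·4010·5.02e-07 = 1 + j18.72.
Step 4 — H = 0.002846 - j0.05327.
Step 5 — Magnitude: |H| = 0.05334 (-25.5 dB); phase: φ = -86.9°.

|H| = 0.05334 (-25.5 dB), φ = -86.9°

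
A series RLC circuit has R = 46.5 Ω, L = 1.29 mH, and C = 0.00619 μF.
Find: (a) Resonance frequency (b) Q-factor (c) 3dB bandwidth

Step 1 — Resonance: ω₀ = 1/√(LC) = 1/√(0.00129·6.19e-09) = 3.539e+05 rad/s.
Step 2 — f₀ = ω₀/(2π) = 5.632e+04 Hz.
Step 3 — Series Q: Q = ω₀L/R = 3.539e+05·0.00129/46.5 = 9.817.
Step 4 — Bandwidth: Δω = ω₀/Q = 3.605e+04 rad/s; BW = Δω/(2π) = 5737 Hz.

(a) f₀ = 5.632e+04 Hz  (b) Q = 9.817  (c) BW = 5737 Hz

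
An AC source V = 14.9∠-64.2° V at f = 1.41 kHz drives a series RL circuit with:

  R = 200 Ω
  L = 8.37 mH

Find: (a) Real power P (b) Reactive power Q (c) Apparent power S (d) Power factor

Step 1 — Angular frequency: ω = 2π·f = 2π·1410 = 8859 rad/s.
Step 2 — Component impedances:
  R: Z = R = 200 Ω
  L: Z = jωL = j·8859·0.00837 = 0 + j74.15 Ω
Step 3 — Series combination: Z_total = R + L = 200 + j74.15 Ω = 213.3∠20.3° Ω.
Step 4 — Source phasor: V = 14.9∠-64.2° V = 6.485 - j13.41 V.
Step 5 — Current: I = V / Z = 0.006643 - j0.06954 A = 0.06985∠-84.5° A.
Step 6 — Complex power: S = V·I* = 0.9759 + j0.3618 VA.
Step 7 — Real power: P = Re(S) = 0.9759 W.
Step 8 — Reactive power: Q = Im(S) = 0.3618 VAR.
Step 9 — Apparent power: |S| = 1.041 VA.
Step 10 — Power factor: PF = P/|S| = 0.9376 (lagging).

(a) P = 0.9759 W  (b) Q = 0.3618 VAR  (c) S = 1.041 VA  (d) PF = 0.9376 (lagging)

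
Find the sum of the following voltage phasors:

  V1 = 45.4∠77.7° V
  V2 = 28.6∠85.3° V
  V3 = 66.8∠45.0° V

Step 1 — Convert each phasor to rectangular form:
  V1 = 45.4·(cos(77.7°) + j·sin(77.7°)) = 9.672 + j44.36 V
  V2 = 28.6·(cos(85.3°) + j·sin(85.3°)) = 2.343 + j28.5 V
  V3 = 66.8·(cos(45.0°) + j·sin(45.0°)) = 47.23 + j47.23 V
Step 2 — Sum components: V_total = 59.25 + j120.1 V.
Step 3 — Convert to polar: |V_total| = 133.9 V, ∠V_total = 63.7°.

V_total = 133.9∠63.7° V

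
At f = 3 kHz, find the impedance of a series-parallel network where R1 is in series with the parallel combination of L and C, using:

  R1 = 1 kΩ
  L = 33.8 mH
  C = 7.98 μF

Step 1 — Angular frequency: ω = 2π·f = 2π·3000 = 1.885e+04 rad/s.
Step 2 — Component impedances:
  R1: Z = R = 1000 Ω
  L: Z = jωL = j·1.885e+04·0.0338 = 0 + j637.1 Ω
  C: Z = 1/(jωC) = -j/(ω·C) = 0 - j6.648 Ω
Step 3 — Parallel branch: L || C = 1/(1/L + 1/C) = 0 - j6.718 Ω.
Step 4 — Series with R1: Z_total = R1 + (L || C) = 1000 - j6.718 Ω = 1000∠-0.4° Ω.

Z = 1000 - j6.718 Ω = 1000∠-0.4° Ω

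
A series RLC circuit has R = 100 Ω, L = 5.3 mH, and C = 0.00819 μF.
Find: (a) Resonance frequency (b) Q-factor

Step 1 — Resonance condition Im(Z)=0 gives ω₀ = 1/√(LC).
Step 2 — ω₀ = 1/√(0.0053·8.19e-09) = 1.518e+05 rad/s.
Step 3 — f₀ = ω₀/(2π) = 2.416e+04 Hz.
Step 4 — Series Q: Q = ω₀L/R = 1.518e+05·0.0053/100 = 8.044.

(a) f₀ = 2.416e+04 Hz  (b) Q = 8.044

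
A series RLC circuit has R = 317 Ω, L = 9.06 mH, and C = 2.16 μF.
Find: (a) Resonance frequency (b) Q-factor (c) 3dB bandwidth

Step 1 — Resonance: ω₀ = 1/√(LC) = 1/√(0.00906·2.16e-06) = 7148 rad/s.
Step 2 — f₀ = ω₀/(2π) = 1138 Hz.
Step 3 — Series Q: Q = ω₀L/R = 7148·0.00906/317 = 0.2043.
Step 4 — Bandwidth: Δω = ω₀/Q = 3.499e+04 rad/s; BW = Δω/(2π) = 5569 Hz.

(a) f₀ = 1138 Hz  (b) Q = 0.2043  (c) BW = 5569 Hz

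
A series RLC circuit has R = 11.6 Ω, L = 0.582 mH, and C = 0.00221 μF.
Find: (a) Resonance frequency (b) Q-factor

Step 1 — Resonance condition Im(Z)=0 gives ω₀ = 1/√(LC).
Step 2 — ω₀ = 1/√(0.000582·2.21e-09) = 8.817e+05 rad/s.
Step 3 — f₀ = ω₀/(2π) = 1.403e+05 Hz.
Step 4 — Series Q: Q = ω₀L/R = 8.817e+05·0.000582/11.6 = 44.24.

(a) f₀ = 1.403e+05 Hz  (b) Q = 44.24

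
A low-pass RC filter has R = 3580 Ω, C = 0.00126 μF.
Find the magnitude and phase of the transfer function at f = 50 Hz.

Step 1 — Angular frequency: ω = 2π·50 = 314.2 rad/s.
Step 2 — Transfer function: H(jω) = 1/(1 + jωRC).
Step 3 — Denominator: 1 + jωRC = 1 + j·314.2·3580·1.26e-09 = 1 + j0.001417.
Step 4 — H = 1 - j0.001417.
Step 5 — Magnitude: |H| = 1 (-0.0 dB); phase: φ = -0.1°.

|H| = 1 (-0.0 dB), φ = -0.1°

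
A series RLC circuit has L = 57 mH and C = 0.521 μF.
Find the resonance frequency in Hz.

Step 1 — Resonance condition Im(Z)=0 gives ω₀ = 1/√(LC).
Step 2 — ω₀ = 1/√(0.057·5.21e-07) = 5803 rad/s.
Step 3 — f₀ = ω₀/(2π) = 923.6 Hz.

f₀ = 923.6 Hz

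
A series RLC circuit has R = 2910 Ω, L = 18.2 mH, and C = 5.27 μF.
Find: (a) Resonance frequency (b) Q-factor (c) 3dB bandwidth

Step 1 — Resonance: ω₀ = 1/√(LC) = 1/√(0.0182·5.27e-06) = 3229 rad/s.
Step 2 — f₀ = ω₀/(2π) = 513.9 Hz.
Step 3 — Series Q: Q = ω₀L/R = 3229·0.0182/2910 = 0.02019.
Step 4 — Bandwidth: Δω = ω₀/Q = 1.599e+05 rad/s; BW = Δω/(2π) = 2.545e+04 Hz.

(a) f₀ = 513.9 Hz  (b) Q = 0.02019  (c) BW = 2.545e+04 Hz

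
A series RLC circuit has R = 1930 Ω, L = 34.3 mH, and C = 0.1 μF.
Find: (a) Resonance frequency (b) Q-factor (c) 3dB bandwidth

Step 1 — Resonance: ω₀ = 1/√(LC) = 1/√(0.0343·1e-07) = 1.707e+04 rad/s.
Step 2 — f₀ = ω₀/(2π) = 2718 Hz.
Step 3 — Series Q: Q = ω₀L/R = 1.707e+04·0.0343/1930 = 0.3035.
Step 4 — Bandwidth: Δω = ω₀/Q = 5.627e+04 rad/s; BW = Δω/(2π) = 8955 Hz.

(a) f₀ = 2718 Hz  (b) Q = 0.3035  (c) BW = 8955 Hz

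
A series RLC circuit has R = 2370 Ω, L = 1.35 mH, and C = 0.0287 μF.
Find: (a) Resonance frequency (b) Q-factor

Step 1 — Resonance condition Im(Z)=0 gives ω₀ = 1/√(LC).
Step 2 — ω₀ = 1/√(0.00135·2.87e-08) = 1.607e+05 rad/s.
Step 3 — f₀ = ω₀/(2π) = 2.557e+04 Hz.
Step 4 — Series Q: Q = ω₀L/R = 1.607e+05·0.00135/2370 = 0.09151.

(a) f₀ = 2.557e+04 Hz  (b) Q = 0.09151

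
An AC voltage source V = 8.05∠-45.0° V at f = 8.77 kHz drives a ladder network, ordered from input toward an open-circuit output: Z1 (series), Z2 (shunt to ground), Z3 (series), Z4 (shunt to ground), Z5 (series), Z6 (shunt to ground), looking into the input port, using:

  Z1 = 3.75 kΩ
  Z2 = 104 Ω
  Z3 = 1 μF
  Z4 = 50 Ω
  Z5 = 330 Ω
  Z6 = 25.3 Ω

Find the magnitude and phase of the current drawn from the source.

Step 1 — Angular frequency: ω = 2π·f = 2π·8770 = 5.51e+04 rad/s.
Step 2 — Component impedances:
  Z1: Z = R = 3750 Ω
  Z2: Z = R = 104 Ω
  Z3: Z = 1/(jωC) = -j/(ω·C) = 0 - j18.15 Ω
  Z4: Z = R = 50 Ω
  Z5: Z = R = 330 Ω
  Z6: Z = R = 25.3 Ω
Step 3 — Ladder network (open output): work backward from the far end, alternating series and parallel combinations. Z_in = 3782 - j8.848 Ω = 3782∠-0.1° Ω.
Step 4 — Source phasor: V = 8.05∠-45.0° V = 5.692 - j5.692 V.
Step 5 — Ohm's law: I = V / Z_total = (5.692 - j5.692) / (3782 - j8.848) = 0.001509 - j0.001502 A.
Step 6 — Convert to polar: |I| = 0.002129 A, ∠I = -44.9°.

I = 0.002129∠-44.9° A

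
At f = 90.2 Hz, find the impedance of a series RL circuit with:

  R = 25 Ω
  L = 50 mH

Step 1 — Angular frequency: ω = 2π·f = 2π·90.2 = 566.7 rad/s.
Step 2 — Component impedances:
  R: Z = R = 25 Ω
  L: Z = jωL = j·566.7·0.05 = 0 + j28.34 Ω
Step 3 — Series combination: Z_total = R + L = 25 + j28.34 Ω = 37.79∠48.6° Ω.

Z = 25 + j28.34 Ω = 37.79∠48.6° Ω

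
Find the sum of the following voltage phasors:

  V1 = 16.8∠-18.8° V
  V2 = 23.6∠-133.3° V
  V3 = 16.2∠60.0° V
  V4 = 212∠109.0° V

Step 1 — Convert each phasor to rectangular form:
  V1 = 16.8·(cos(-18.8°) + j·sin(-18.8°)) = 15.9 - j5.414 V
  V2 = 23.6·(cos(-133.3°) + j·sin(-133.3°)) = -16.19 - j17.18 V
  V3 = 16.2·(cos(60.0°) + j·sin(60.0°)) = 8.1 + j14.03 V
  V4 = 212·(cos(109.0°) + j·sin(109.0°)) = -69.02 + j200.4 V
Step 2 — Sum components: V_total = -61.2 + j191.9 V.
Step 3 — Convert to polar: |V_total| = 201.4 V, ∠V_total = 107.7°.

V_total = 201.4∠107.7° V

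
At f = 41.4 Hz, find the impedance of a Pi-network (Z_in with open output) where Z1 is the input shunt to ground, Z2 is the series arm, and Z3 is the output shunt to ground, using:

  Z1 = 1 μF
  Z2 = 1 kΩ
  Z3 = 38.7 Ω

Step 1 — Angular frequency: ω = 2π·f = 2π·41.4 = 260.1 rad/s.
Step 2 — Component impedances:
  Z1: Z = 1/(jωC) = -j/(ω·C) = 0 - j3844 Ω
  Z2: Z = R = 1000 Ω
  Z3: Z = R = 38.7 Ω
Step 3 — With open output, the series arm Z2 and the output shunt Z3 appear in series to ground: Z2 + Z3 = 1039 Ω.
Step 4 — Parallel with input shunt Z1: Z_in = Z1 || (Z2 + Z3) = 968 - j261.6 Ω = 1003∠-15.1° Ω.

Z = 968 - j261.6 Ω = 1003∠-15.1° Ω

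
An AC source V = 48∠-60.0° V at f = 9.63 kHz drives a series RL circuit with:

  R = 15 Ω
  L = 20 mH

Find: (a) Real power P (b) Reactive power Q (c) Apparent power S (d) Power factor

Step 1 — Angular frequency: ω = 2π·f = 2π·9630 = 6.051e+04 rad/s.
Step 2 — Component impedances:
  R: Z = R = 15 Ω
  L: Z = jωL = j·6.051e+04·0.02 = 0 + j1210 Ω
Step 3 — Series combination: Z_total = R + L = 15 + j1210 Ω = 1210∠89.3° Ω.
Step 4 — Source phasor: V = 48∠-60.0° V = 24 - j41.57 V.
Step 5 — Current: I = V / Z = -0.0341 - j0.02026 A = 0.03966∠-149.3° A.
Step 6 — Complex power: S = V·I* = 0.0236 + j1.904 VA.
Step 7 — Real power: P = Re(S) = 0.0236 W.
Step 8 — Reactive power: Q = Im(S) = 1.904 VAR.
Step 9 — Apparent power: |S| = 1.904 VA.
Step 10 — Power factor: PF = P/|S| = 0.01239 (lagging).

(a) P = 0.0236 W  (b) Q = 1.904 VAR  (c) S = 1.904 VA  (d) PF = 0.01239 (lagging)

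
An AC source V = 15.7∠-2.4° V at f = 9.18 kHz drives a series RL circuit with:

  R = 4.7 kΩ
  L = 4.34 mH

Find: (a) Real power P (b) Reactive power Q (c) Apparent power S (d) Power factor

Step 1 — Angular frequency: ω = 2π·f = 2π·9180 = 5.768e+04 rad/s.
Step 2 — Component impedances:
  R: Z = R = 4700 Ω
  L: Z = jωL = j·5.768e+04·0.00434 = 0 + j250.3 Ω
Step 3 — Series combination: Z_total = R + L = 4700 + j250.3 Ω = 4707∠3.0° Ω.
Step 4 — Source phasor: V = 15.7∠-2.4° V = 15.69 - j0.6574 V.
Step 5 — Current: I = V / Z = 0.003321 - j0.0003167 A = 0.003336∠-5.4° A.
Step 6 — Complex power: S = V·I* = 0.0523 + j0.002785 VA.
Step 7 — Real power: P = Re(S) = 0.0523 W.
Step 8 — Reactive power: Q = Im(S) = 0.002785 VAR.
Step 9 — Apparent power: |S| = 0.05237 VA.
Step 10 — Power factor: PF = P/|S| = 0.9986 (lagging).

(a) P = 0.0523 W  (b) Q = 0.002785 VAR  (c) S = 0.05237 VA  (d) PF = 0.9986 (lagging)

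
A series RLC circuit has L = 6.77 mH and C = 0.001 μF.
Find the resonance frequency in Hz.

Step 1 — Resonance condition Im(Z)=0 gives ω₀ = 1/√(LC).
Step 2 — ω₀ = 1/√(0.00677·1e-09) = 3.843e+05 rad/s.
Step 3 — f₀ = ω₀/(2π) = 6.117e+04 Hz.

f₀ = 6.117e+04 Hz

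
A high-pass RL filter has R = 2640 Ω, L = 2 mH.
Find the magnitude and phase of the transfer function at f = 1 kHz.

Step 1 — Angular frequency: ω = 2π·1000 = 6283 rad/s.
Step 2 — Transfer function: H(jω) = jωL/(R + jωL).
Step 3 — Numerator jωL = j·12.57; denominator R + jωL = 2640 + j12.57.
Step 4 — H = 2.266e-05 + j0.00476.
Step 5 — Magnitude: |H| = 0.00476 (-46.4 dB); phase: φ = 89.7°.

|H| = 0.00476 (-46.4 dB), φ = 89.7°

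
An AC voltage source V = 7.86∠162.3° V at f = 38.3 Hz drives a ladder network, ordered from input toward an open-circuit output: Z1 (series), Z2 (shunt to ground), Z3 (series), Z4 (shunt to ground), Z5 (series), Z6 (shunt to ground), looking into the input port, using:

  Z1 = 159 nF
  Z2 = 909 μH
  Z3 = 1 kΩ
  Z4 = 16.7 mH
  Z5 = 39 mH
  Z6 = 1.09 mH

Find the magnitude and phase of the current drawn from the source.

Step 1 — Angular frequency: ω = 2π·f = 2π·38.3 = 240.6 rad/s.
Step 2 — Component impedances:
  Z1: Z = 1/(jωC) = -j/(ω·C) = 0 - j2.614e+04 Ω
  Z2: Z = jωL = j·240.6·0.000909 = 0 + j0.2187 Ω
  Z3: Z = R = 1000 Ω
  Z4: Z = jωL = j·240.6·0.0167 = 0 + j4.019 Ω
  Z5: Z = jωL = j·240.6·0.039 = 0 + j9.385 Ω
  Z6: Z = jωL = j·240.6·0.00109 = 0 + j0.2623 Ω
Step 3 — Ladder network (open output): work backward from the far end, alternating series and parallel combinations. Z_in = 4.785e-05 - j2.613e+04 Ω = 2.613e+04∠-90.0° Ω.
Step 4 — Source phasor: V = 7.86∠162.3° V = -7.488 + j2.39 V.
Step 5 — Ohm's law: I = V / Z_total = (-7.488 + j2.39) / (4.785e-05 - j2.613e+04) = -9.144e-05 - j0.0002865 A.
Step 6 — Convert to polar: |I| = 0.0003007 A, ∠I = -107.7°.

I = 0.0003007∠-107.7° A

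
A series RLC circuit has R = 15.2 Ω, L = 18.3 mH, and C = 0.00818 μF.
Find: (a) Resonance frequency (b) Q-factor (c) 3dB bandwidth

Step 1 — Resonance: ω₀ = 1/√(LC) = 1/√(0.0183·8.18e-09) = 8.173e+04 rad/s.
Step 2 — f₀ = ω₀/(2π) = 1.301e+04 Hz.
Step 3 — Series Q: Q = ω₀L/R = 8.173e+04·0.0183/15.2 = 98.4.
Step 4 — Bandwidth: Δω = ω₀/Q = 830.6 rad/s; BW = Δω/(2π) = 132.2 Hz.

(a) f₀ = 1.301e+04 Hz  (b) Q = 98.4  (c) BW = 132.2 Hz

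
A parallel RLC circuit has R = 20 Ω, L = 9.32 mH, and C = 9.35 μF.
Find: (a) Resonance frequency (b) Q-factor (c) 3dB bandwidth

Step 1 — Resonance: ω₀ = 1/√(LC) = 1/√(0.00932·9.35e-06) = 3388 rad/s.
Step 2 — f₀ = ω₀/(2π) = 539.1 Hz.
Step 3 — Parallel Q: Q = R/(ω₀L) = 20/(3388·0.00932) = 0.6335.
Step 4 — Bandwidth: Δω = ω₀/Q = 5348 rad/s; BW = Δω/(2π) = 851.1 Hz.

(a) f₀ = 539.1 Hz  (b) Q = 0.6335  (c) BW = 851.1 Hz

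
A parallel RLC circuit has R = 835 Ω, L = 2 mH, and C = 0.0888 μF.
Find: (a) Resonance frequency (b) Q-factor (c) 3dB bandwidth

Step 1 — Resonance: ω₀ = 1/√(LC) = 1/√(0.002·8.88e-08) = 7.504e+04 rad/s.
Step 2 — f₀ = ω₀/(2π) = 1.194e+04 Hz.
Step 3 — Parallel Q: Q = R/(ω₀L) = 835/(7.504e+04·0.002) = 5.564.
Step 4 — Bandwidth: Δω = ω₀/Q = 1.349e+04 rad/s; BW = Δω/(2π) = 2146 Hz.

(a) f₀ = 1.194e+04 Hz  (b) Q = 5.564  (c) BW = 2146 Hz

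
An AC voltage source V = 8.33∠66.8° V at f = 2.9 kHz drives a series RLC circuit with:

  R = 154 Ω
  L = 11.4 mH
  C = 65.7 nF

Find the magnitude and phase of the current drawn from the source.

Step 1 — Angular frequency: ω = 2π·f = 2π·2900 = 1.822e+04 rad/s.
Step 2 — Component impedances:
  R: Z = R = 154 Ω
  L: Z = jωL = j·1.822e+04·0.0114 = 0 + j207.7 Ω
  C: Z = 1/(jωC) = -j/(ω·C) = 0 - j835.3 Ω
Step 3 — Series combination: Z_total = R + L + C = 154 - j627.6 Ω = 646.2∠-76.2° Ω.
Step 4 — Source phasor: V = 8.33∠66.8° V = 3.282 + j7.656 V.
Step 5 — Ohm's law: I = V / Z_total = (3.282 + j7.656) / (154 - j627.6) = -0.0103 + j0.007755 A.
Step 6 — Convert to polar: |I| = 0.01289 A, ∠I = 143.0°.

I = 0.01289∠143.0° A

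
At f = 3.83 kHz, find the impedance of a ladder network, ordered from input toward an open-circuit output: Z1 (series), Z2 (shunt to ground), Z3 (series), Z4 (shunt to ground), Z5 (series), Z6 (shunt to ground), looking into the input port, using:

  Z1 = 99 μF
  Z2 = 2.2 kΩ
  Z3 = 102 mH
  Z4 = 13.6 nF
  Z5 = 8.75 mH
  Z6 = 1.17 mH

Step 1 — Angular frequency: ω = 2π·f = 2π·3830 = 2.406e+04 rad/s.
Step 2 — Component impedances:
  Z1: Z = 1/(jωC) = -j/(ω·C) = 0 - j0.4197 Ω
  Z2: Z = R = 2200 Ω
  Z3: Z = jωL = j·2.406e+04·0.102 = 0 + j2455 Ω
  Z4: Z = 1/(jωC) = -j/(ω·C) = 0 - j3056 Ω
  Z5: Z = jωL = j·2.406e+04·0.00875 = 0 + j210.6 Ω
  Z6: Z = jωL = j·2.406e+04·0.00117 = 0 + j28.16 Ω
Step 3 — Ladder network (open output): work backward from the far end, alternating series and parallel combinations. Z_in = 1327 + j1076 Ω = 1709∠39.0° Ω.

Z = 1327 + j1076 Ω = 1709∠39.0° Ω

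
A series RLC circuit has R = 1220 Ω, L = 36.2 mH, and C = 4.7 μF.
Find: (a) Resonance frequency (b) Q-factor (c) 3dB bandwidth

Step 1 — Resonance: ω₀ = 1/√(LC) = 1/√(0.0362·4.7e-06) = 2424 rad/s.
Step 2 — f₀ = ω₀/(2π) = 385.8 Hz.
Step 3 — Series Q: Q = ω₀L/R = 2424·0.0362/1220 = 0.07194.
Step 4 — Bandwidth: Δω = ω₀/Q = 3.37e+04 rad/s; BW = Δω/(2π) = 5364 Hz.

(a) f₀ = 385.8 Hz  (b) Q = 0.07194  (c) BW = 5364 Hz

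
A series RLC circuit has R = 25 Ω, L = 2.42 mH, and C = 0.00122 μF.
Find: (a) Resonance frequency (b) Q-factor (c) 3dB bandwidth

Step 1 — Resonance: ω₀ = 1/√(LC) = 1/√(0.00242·1.22e-09) = 5.82e+05 rad/s.
Step 2 — f₀ = ω₀/(2π) = 9.263e+04 Hz.
Step 3 — Series Q: Q = ω₀L/R = 5.82e+05·0.00242/25 = 56.34.
Step 4 — Bandwidth: Δω = ω₀/Q = 1.033e+04 rad/s; BW = Δω/(2π) = 1644 Hz.

(a) f₀ = 9.263e+04 Hz  (b) Q = 56.34  (c) BW = 1644 Hz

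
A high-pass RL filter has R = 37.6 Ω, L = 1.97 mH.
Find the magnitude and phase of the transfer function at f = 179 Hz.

Step 1 — Angular frequency: ω = 2π·179 = 1125 rad/s.
Step 2 — Transfer function: H(jω) = jωL/(R + jωL).
Step 3 — Numerator jωL = j·2.216; denominator R + jωL = 37.6 + j2.216.
Step 4 — H = 0.00346 + j0.05872.
Step 5 — Magnitude: |H| = 0.05882 (-24.6 dB); phase: φ = 86.6°.

|H| = 0.05882 (-24.6 dB), φ = 86.6°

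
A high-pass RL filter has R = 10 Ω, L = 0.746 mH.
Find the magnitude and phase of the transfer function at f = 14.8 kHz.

Step 1 — Angular frequency: ω = 2π·1.48e+04 = 9.299e+04 rad/s.
Step 2 — Transfer function: H(jω) = jωL/(R + jωL).
Step 3 — Numerator jωL = j·69.37; denominator R + jωL = 10 + j69.37.
Step 4 — H = 0.9796 + j0.1412.
Step 5 — Magnitude: |H| = 0.9898 (-0.1 dB); phase: φ = 8.2°.

|H| = 0.9898 (-0.1 dB), φ = 8.2°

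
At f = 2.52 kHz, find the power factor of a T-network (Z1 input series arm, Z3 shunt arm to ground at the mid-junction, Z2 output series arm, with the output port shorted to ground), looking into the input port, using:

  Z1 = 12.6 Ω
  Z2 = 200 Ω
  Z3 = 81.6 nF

Step 1 — Angular frequency: ω = 2π·f = 2π·2520 = 1.583e+04 rad/s.
Step 2 — Component impedances:
  Z1: Z = R = 12.6 Ω
  Z2: Z = R = 200 Ω
  Z3: Z = 1/(jωC) = -j/(ω·C) = 0 - j774 Ω
Step 3 — With the output port shorted to ground, the output series arm Z2 runs from the junction to ground; the shunt arm Z3 also runs from the junction to ground. They appear in parallel: Z3 || Z2 = 187.5 - j48.45 Ω.
Step 4 — Series with input arm Z1: Z_in = Z1 + (Z3 || Z2) = 200.1 - j48.45 Ω = 205.9∠-13.6° Ω.
Step 5 — Power factor: PF = cos(φ) = Re(Z)/|Z| = 200.08/205.86 = 0.9719.
Step 6 — Type: Im(Z) = -48.45 ⇒ leading (phase φ = -13.6°).

PF = 0.9719 (leading, φ = -13.6°)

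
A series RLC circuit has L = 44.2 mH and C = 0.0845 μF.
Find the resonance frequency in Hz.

Step 1 — Resonance condition Im(Z)=0 gives ω₀ = 1/√(LC).
Step 2 — ω₀ = 1/√(0.0442·8.45e-08) = 1.636e+04 rad/s.
Step 3 — f₀ = ω₀/(2π) = 2604 Hz.

f₀ = 2604 Hz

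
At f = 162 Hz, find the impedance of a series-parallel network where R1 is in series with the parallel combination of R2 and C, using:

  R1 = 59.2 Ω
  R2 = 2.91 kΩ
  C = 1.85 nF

Step 1 — Angular frequency: ω = 2π·f = 2π·162 = 1018 rad/s.
Step 2 — Component impedances:
  R1: Z = R = 59.2 Ω
  R2: Z = R = 2910 Ω
  C: Z = 1/(jωC) = -j/(ω·C) = 0 - j5.31e+05 Ω
Step 3 — Parallel branch: R2 || C = 1/(1/R2 + 1/C) = 2910 - j15.95 Ω.
Step 4 — Series with R1: Z_total = R1 + (R2 || C) = 2969 - j15.95 Ω = 2969∠-0.3° Ω.

Z = 2969 - j15.95 Ω = 2969∠-0.3° Ω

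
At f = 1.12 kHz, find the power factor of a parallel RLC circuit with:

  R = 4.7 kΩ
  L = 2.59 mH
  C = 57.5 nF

Step 1 — Angular frequency: ω = 2π·f = 2π·1120 = 7037 rad/s.
Step 2 — Component impedances:
  R: Z = R = 4700 Ω
  L: Z = jωL = j·7037·0.00259 = 0 + j18.23 Ω
  C: Z = 1/(jωC) = -j/(ω·C) = 0 - j2471 Ω
Step 3 — Parallel combination: 1/Z_total = 1/R + 1/L + 1/C; Z_total = 0.07173 + j18.36 Ω = 18.36∠89.8° Ω.
Step 4 — Power factor: PF = cos(φ) = Re(Z)/|Z| = 0.07173/18.36 = 0.003907.
Step 5 — Type: Im(Z) = 18.36 ⇒ lagging (phase φ = 89.8°).

PF = 0.003907 (lagging, φ = 89.8°)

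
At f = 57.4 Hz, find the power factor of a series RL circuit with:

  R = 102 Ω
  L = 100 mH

Step 1 — Angular frequency: ω = 2π·f = 2π·57.4 = 360.7 rad/s.
Step 2 — Component impedances:
  R: Z = R = 102 Ω
  L: Z = jωL = j·360.7·0.1 = 0 + j36.07 Ω
Step 3 — Series combination: Z_total = R + L = 102 + j36.07 Ω = 108.2∠19.5° Ω.
Step 4 — Power factor: PF = cos(φ) = Re(Z)/|Z| = 102/108.19 = 0.9428.
Step 5 — Type: Im(Z) = 36.07 ⇒ lagging (phase φ = 19.5°).

PF = 0.9428 (lagging, φ = 19.5°)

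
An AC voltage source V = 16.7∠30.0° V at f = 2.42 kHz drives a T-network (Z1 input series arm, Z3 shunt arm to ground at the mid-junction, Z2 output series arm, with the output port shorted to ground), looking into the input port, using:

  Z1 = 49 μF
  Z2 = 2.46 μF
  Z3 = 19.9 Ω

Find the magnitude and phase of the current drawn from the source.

Step 1 — Angular frequency: ω = 2π·f = 2π·2420 = 1.521e+04 rad/s.
Step 2 — Component impedances:
  Z1: Z = 1/(jωC) = -j/(ω·C) = 0 - j1.342 Ω
  Z2: Z = 1/(jωC) = -j/(ω·C) = 0 - j26.73 Ω
  Z3: Z = R = 19.9 Ω
Step 3 — With the output port shorted to ground, the output series arm Z2 runs from the junction to ground; the shunt arm Z3 also runs from the junction to ground. They appear in parallel: Z3 || Z2 = 12.81 - j9.532 Ω.
Step 4 — Series with input arm Z1: Z_in = Z1 + (Z3 || Z2) = 12.81 - j10.87 Ω = 16.8∠-40.3° Ω.
Step 5 — Source phasor: V = 16.7∠30.0° V = 14.46 + j8.35 V.
Step 6 — Ohm's law: I = V / Z_total = (14.46 + j8.35) / (12.81 - j10.87) = 0.3345 + j0.9361 A.
Step 7 — Convert to polar: |I| = 0.9941 A, ∠I = 70.3°.

I = 0.9941∠70.3° A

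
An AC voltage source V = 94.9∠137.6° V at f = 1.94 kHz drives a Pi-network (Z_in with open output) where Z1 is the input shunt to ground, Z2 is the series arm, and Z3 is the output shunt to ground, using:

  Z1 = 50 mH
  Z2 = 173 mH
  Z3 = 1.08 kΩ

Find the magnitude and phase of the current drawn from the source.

Step 1 — Angular frequency: ω = 2π·f = 2π·1940 = 1.219e+04 rad/s.
Step 2 — Component impedances:
  Z1: Z = jωL = j·1.219e+04·0.05 = 0 + j609.5 Ω
  Z2: Z = jωL = j·1.219e+04·0.173 = 0 + j2109 Ω
  Z3: Z = R = 1080 Ω
Step 3 — With open output, the series arm Z2 and the output shunt Z3 appear in series to ground: Z2 + Z3 = 1080 + j2109 Ω.
Step 4 — Parallel with input shunt Z1: Z_in = Z1 || (Z2 + Z3) = 46.89 + j491.4 Ω = 493.7∠84.5° Ω.
Step 5 — Source phasor: V = 94.9∠137.6° V = -70.08 + j63.99 V.
Step 6 — Ohm's law: I = V / Z_total = (-70.08 + j63.99) / (46.89 + j491.4) = 0.1156 + j0.1536 A.
Step 7 — Convert to polar: |I| = 0.1922 A, ∠I = 53.1°.

I = 0.1922∠53.1° A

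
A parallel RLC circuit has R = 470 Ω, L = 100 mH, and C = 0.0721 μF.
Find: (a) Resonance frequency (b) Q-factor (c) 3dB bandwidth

Step 1 — Resonance: ω₀ = 1/√(LC) = 1/√(0.1·7.21e-08) = 1.178e+04 rad/s.
Step 2 — f₀ = ω₀/(2π) = 1874 Hz.
Step 3 — Parallel Q: Q = R/(ω₀L) = 470/(1.178e+04·0.1) = 0.3991.
Step 4 — Bandwidth: Δω = ω₀/Q = 2.951e+04 rad/s; BW = Δω/(2π) = 4697 Hz.

(a) f₀ = 1874 Hz  (b) Q = 0.3991  (c) BW = 4697 Hz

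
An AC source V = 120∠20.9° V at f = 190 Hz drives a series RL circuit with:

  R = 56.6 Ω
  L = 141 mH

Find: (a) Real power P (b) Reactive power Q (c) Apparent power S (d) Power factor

Step 1 — Angular frequency: ω = 2π·f = 2π·190 = 1194 rad/s.
Step 2 — Component impedances:
  R: Z = R = 56.6 Ω
  L: Z = jωL = j·1194·0.141 = 0 + j168.3 Ω
Step 3 — Series combination: Z_total = R + L = 56.6 + j168.3 Ω = 177.6∠71.4° Ω.
Step 4 — Source phasor: V = 120∠20.9° V = 112.1 + j42.81 V.
Step 5 — Current: I = V / Z = 0.4297 - j0.5215 A = 0.6757∠-50.5° A.
Step 6 — Complex power: S = V·I* = 25.84 + j76.86 VA.
Step 7 — Real power: P = Re(S) = 25.84 W.
Step 8 — Reactive power: Q = Im(S) = 76.86 VAR.
Step 9 — Apparent power: |S| = 81.09 VA.
Step 10 — Power factor: PF = P/|S| = 0.3187 (lagging).

(a) P = 25.84 W  (b) Q = 76.86 VAR  (c) S = 81.09 VA  (d) PF = 0.3187 (lagging)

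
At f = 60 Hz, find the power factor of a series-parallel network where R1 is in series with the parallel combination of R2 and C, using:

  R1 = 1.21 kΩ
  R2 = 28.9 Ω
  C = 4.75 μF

Step 1 — Angular frequency: ω = 2π·f = 2π·60 = 377 rad/s.
Step 2 — Component impedances:
  R1: Z = R = 1210 Ω
  R2: Z = R = 28.9 Ω
  C: Z = 1/(jωC) = -j/(ω·C) = 0 - j558.4 Ω
Step 3 — Parallel branch: R2 || C = 1/(1/R2 + 1/C) = 28.82 - j1.492 Ω.
Step 4 — Series with R1: Z_total = R1 + (R2 || C) = 1239 - j1.492 Ω = 1239∠-0.1° Ω.
Step 5 — Power factor: PF = cos(φ) = Re(Z)/|Z| = 1239/1239 = 1.
Step 6 — Type: Im(Z) = -1.492 ⇒ leading (phase φ = -0.1°).

PF = 1 (leading, φ = -0.1°)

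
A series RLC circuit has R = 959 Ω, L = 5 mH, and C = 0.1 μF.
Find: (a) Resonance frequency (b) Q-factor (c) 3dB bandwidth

Step 1 — Resonance: ω₀ = 1/√(LC) = 1/√(0.005·1e-07) = 4.472e+04 rad/s.
Step 2 — f₀ = ω₀/(2π) = 7118 Hz.
Step 3 — Series Q: Q = ω₀L/R = 4.472e+04·0.005/959 = 0.2332.
Step 4 — Bandwidth: Δω = ω₀/Q = 1.918e+05 rad/s; BW = Δω/(2π) = 3.053e+04 Hz.

(a) f₀ = 7118 Hz  (b) Q = 0.2332  (c) BW = 3.053e+04 Hz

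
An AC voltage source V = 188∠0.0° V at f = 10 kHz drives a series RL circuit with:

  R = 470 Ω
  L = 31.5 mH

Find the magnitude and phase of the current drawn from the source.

Step 1 — Angular frequency: ω = 2π·f = 2π·1e+04 = 6.283e+04 rad/s.
Step 2 — Component impedances:
  R: Z = R = 470 Ω
  L: Z = jωL = j·6.283e+04·0.0315 = 0 + j1979 Ω
Step 3 — Series combination: Z_total = R + L = 470 + j1979 Ω = 2034∠76.6° Ω.
Step 4 — Source phasor: V = 188∠0.0° V = 188 V.
Step 5 — Ohm's law: I = V / Z_total = (188) / (470 + j1979) = 0.02135 - j0.08992 A.
Step 6 — Convert to polar: |I| = 0.09242 A, ∠I = -76.6°.

I = 0.09242∠-76.6° A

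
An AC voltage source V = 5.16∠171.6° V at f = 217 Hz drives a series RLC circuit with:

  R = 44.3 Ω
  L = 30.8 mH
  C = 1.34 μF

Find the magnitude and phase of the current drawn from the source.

Step 1 — Angular frequency: ω = 2π·f = 2π·217 = 1363 rad/s.
Step 2 — Component impedances:
  R: Z = R = 44.3 Ω
  L: Z = jωL = j·1363·0.0308 = 0 + j41.99 Ω
  C: Z = 1/(jωC) = -j/(ω·C) = 0 - j547.3 Ω
Step 3 — Series combination: Z_total = R + L + C = 44.3 - j505.3 Ω = 507.3∠-85.0° Ω.
Step 4 — Source phasor: V = 5.16∠171.6° V = -5.105 + j0.7538 V.
Step 5 — Ohm's law: I = V / Z_total = (-5.105 + j0.7538) / (44.3 - j505.3) = -0.002359 - j0.009895 A.
Step 6 — Convert to polar: |I| = 0.01017 A, ∠I = -103.4°.

I = 0.01017∠-103.4° A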